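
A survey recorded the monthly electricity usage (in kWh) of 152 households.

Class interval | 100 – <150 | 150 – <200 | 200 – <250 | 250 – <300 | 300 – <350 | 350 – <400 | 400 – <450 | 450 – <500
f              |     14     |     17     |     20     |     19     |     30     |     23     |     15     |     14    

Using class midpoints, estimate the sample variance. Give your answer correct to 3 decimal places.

Midpoints: 125, 175, 225, 275, 325, 375, 425, 475
n = 152, Σfm = 45850, mean = 301.6447
Σfm² = 15460000
Σf(m − x̄)² = Σfm² − (Σfm)²/n = 15460000 − 45850²/152 = 1629588.8158
Sample variance = 1629588.8158 / 151 = 10791.9789

10791.979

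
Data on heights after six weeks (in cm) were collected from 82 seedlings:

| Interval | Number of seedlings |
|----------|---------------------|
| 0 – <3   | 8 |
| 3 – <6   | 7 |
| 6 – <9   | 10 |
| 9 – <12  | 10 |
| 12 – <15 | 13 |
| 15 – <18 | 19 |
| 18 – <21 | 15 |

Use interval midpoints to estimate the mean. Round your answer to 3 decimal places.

12.256

Midpoints: 1.5, 4.5, 7.5, 10.5, 13.5, 16.5, 19.5
Σfm = 8×1.5 + 7×4.5 + 10×7.5 + 10×10.5 + 13×13.5 + 19×16.5 + 15×19.5 = 1005
n = Σf = 82
Mean = 1005 / 82 = 12.2561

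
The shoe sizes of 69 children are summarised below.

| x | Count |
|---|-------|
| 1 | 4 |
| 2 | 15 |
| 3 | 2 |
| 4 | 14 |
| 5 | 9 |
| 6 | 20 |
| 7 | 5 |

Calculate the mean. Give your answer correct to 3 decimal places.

4.290

Values: 1, 2, 3, 4, 5, 6, 7
Σfx = 4×1 + 15×2 + 2×3 + 14×4 + 9×5 + 20×6 + 5×7 = 296
n = Σf = 69
Mean = 296 / 69 = 4.2899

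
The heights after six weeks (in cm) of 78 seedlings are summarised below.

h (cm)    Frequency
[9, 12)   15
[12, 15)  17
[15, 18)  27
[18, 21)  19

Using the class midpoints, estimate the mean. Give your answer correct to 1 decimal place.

15.4

Midpoints: 10.5, 13.5, 16.5, 19.5
Σfm = 15×10.5 + 17×13.5 + 27×16.5 + 19×19.5 = 1203
n = Σf = 78
Mean = 1203 / 78 = 15.4231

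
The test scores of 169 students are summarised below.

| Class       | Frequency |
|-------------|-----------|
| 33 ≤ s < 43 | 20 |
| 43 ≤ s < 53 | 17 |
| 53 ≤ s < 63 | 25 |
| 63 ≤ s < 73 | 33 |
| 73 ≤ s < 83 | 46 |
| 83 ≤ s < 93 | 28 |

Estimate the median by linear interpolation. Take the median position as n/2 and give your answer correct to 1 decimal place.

Cumulative frequencies: 20, 37, 62, 95, 141, 169
n = 169; position = n/2 = 84.5.
This falls in the class 63 ≤ s < 73: L = 63, F = 62, f = 33, h = 10.
Median ≈ 63 + ((84.5 − 62) / 33) × 10 = 69.8182

69.8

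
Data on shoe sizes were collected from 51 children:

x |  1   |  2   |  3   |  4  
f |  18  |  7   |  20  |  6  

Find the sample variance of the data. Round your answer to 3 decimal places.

Values: 1, 2, 3, 4
n = 51, Σfx = 116, mean = 2.2745
Σfx² = 322
Σf(x − x̄)² = Σfx² − (Σfx)²/n = 322 − 116²/51 = 58.1569
Sample variance = 58.1569 / 50 = 1.1631

1.163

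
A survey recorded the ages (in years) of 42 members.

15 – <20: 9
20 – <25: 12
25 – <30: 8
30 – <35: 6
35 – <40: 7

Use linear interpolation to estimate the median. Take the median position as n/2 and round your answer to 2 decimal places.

25.00

Cumulative frequencies: 9, 21, 29, 35, 42
n = 42; position = n/2 = 21.
This falls in the class 20 – <25: L = 20, F = 9, f = 12, h = 5.
Median ≈ 20 + ((21 − 9) / 12) × 5 = 25.0000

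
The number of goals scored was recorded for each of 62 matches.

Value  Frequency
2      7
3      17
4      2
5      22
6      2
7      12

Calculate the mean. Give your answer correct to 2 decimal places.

Values: 2, 3, 4, 5, 6, 7
Σfx = 7×2 + 17×3 + 2×4 + 22×5 + 2×6 + 12×7 = 279
n = Σf = 62
Mean = 279 / 62 = 4.5000

4.50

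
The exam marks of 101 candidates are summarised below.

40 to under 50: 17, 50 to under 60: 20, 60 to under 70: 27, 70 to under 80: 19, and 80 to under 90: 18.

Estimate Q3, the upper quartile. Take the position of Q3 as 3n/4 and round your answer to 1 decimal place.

76.2

Cumulative frequencies: 17, 37, 64, 83, 101
n = 101; position = 3n/4 = 75.75.
This falls in the class 70 to under 80: L = 70, F = 64, f = 19, h = 10.
Upper quartile ≈ 70 + ((75.75 − 64) / 19) × 10 = 76.1842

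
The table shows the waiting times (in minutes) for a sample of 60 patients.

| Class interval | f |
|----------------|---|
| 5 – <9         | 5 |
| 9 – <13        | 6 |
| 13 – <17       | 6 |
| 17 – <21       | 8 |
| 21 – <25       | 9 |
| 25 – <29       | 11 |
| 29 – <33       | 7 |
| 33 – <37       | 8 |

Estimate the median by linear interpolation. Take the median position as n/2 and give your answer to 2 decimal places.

Cumulative frequencies: 5, 11, 17, 25, 34, 45, 52, 60
n = 60; position = n/2 = 30.
This falls in the class 21 – <25: L = 21, F = 25, f = 9, h = 4.
Median ≈ 21 + ((30 − 25) / 9) × 4 = 23.2222

23.22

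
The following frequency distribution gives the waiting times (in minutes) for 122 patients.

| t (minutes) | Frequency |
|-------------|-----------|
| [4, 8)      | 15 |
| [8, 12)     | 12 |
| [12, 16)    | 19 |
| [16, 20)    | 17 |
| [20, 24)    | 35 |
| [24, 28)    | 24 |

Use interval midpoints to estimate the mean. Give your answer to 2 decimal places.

Midpoints: 6, 10, 14, 18, 22, 26
Σfm = 15×6 + 12×10 + 19×14 + 17×18 + 35×22 + 24×26 = 2176
n = Σf = 122
Mean = 2176 / 122 = 17.8361

17.84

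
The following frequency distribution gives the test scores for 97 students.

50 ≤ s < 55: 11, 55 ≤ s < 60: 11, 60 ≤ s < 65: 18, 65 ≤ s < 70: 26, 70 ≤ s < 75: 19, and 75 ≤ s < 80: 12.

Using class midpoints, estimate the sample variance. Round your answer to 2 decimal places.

56.96

Midpoints: 52.5, 57.5, 62.5, 67.5, 72.5, 77.5
n = 97, Σfm = 6397.5, mean = 65.9536
Σfm² = 427406.25
Σf(m − x̄)² = Σfm² − (Σfm)²/n = 427406.25 − 6397.5²/97 = 5468.0412
Sample variance = 5468.0412 / 96 = 56.9588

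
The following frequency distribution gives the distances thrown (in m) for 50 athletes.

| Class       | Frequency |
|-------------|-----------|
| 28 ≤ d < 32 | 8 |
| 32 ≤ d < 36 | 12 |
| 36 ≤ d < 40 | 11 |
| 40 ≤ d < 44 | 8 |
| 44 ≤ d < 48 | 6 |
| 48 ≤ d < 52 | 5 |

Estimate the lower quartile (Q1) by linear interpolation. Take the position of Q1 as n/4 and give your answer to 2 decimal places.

33.50

Cumulative frequencies: 8, 20, 31, 39, 45, 50
n = 50; position = n/4 = 12.5.
This falls in the class 32 ≤ d < 36: L = 32, F = 8, f = 12, h = 4.
Lower quartile ≈ 32 + ((12.5 − 8) / 12) × 4 = 33.5000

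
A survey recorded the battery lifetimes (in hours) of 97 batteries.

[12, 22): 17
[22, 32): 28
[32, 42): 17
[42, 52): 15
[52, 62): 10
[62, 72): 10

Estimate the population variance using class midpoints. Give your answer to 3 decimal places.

248.358

Midpoints: 17, 27, 37, 47, 57, 67
n = 97, Σfm = 3619, mean = 37.3093
Σfm² = 159113
Σf(m − x̄)² = Σfm² − (Σfm)²/n = 159113 − 3619²/97 = 24090.7216
Population variance = 24090.7216 / 97 = 248.3580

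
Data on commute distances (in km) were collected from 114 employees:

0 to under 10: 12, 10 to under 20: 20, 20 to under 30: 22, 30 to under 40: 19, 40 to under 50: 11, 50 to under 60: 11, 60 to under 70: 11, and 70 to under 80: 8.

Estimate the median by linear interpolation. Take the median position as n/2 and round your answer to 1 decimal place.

Cumulative frequencies: 12, 32, 54, 73, 84, 95, 106, 114
n = 114; position = n/2 = 57.
This falls in the class 30 to under 40: L = 30, F = 54, f = 19, h = 10.
Median ≈ 30 + ((57 − 54) / 19) × 10 = 31.5789

31.6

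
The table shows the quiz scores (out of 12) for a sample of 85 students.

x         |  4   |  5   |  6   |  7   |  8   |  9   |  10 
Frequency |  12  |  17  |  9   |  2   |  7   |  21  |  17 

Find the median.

8

Cumulative frequencies: 12, 29, 38, 40, 47, 68, 85
n = 85, so the median is the value in position (n+1)/2 = 43.
Position 43 falls at value 8.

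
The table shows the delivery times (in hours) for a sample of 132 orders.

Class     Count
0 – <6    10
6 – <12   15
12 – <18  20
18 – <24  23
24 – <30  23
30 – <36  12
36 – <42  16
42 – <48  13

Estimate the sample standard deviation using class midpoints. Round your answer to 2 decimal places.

Midpoints: 3, 9, 15, 21, 27, 33, 39, 45
n = 132, Σfm = 3174, mean = 24.0455
Σfm² = 96444
Σf(m − x̄)² = Σfm² − (Σfm)²/n = 96444 − 3174²/132 = 20123.7273
Sample variance = 20123.7273 / 131 = 153.6162
Standard deviation = √153.6162 = 12.3942

12.39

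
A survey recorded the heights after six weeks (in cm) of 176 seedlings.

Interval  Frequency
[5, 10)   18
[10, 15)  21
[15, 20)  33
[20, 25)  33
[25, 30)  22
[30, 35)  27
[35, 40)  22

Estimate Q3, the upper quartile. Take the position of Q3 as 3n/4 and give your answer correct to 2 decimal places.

30.93

Cumulative frequencies: 18, 39, 72, 105, 127, 154, 176
n = 176; position = 3n/4 = 132.
This falls in the class [30, 35): L = 30, F = 127, f = 27, h = 5.
Upper quartile ≈ 30 + ((132 − 127) / 27) × 5 = 30.9259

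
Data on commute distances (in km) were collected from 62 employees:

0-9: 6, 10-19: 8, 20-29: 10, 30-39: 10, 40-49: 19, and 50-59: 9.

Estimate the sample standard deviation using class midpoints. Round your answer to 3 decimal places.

Midpoints: 4.5, 14.5, 24.5, 34.5, 44.5, 54.5
n = 62, Σfm = 2069, mean = 33.3710
Σfm² = 84065.5
Σf(m − x̄)² = Σfm² − (Σfm)²/n = 84065.5 − 2069²/62 = 15020.9677
Sample variance = 15020.9677 / 61 = 246.2454
Standard deviation = √246.2454 = 15.6922

15.692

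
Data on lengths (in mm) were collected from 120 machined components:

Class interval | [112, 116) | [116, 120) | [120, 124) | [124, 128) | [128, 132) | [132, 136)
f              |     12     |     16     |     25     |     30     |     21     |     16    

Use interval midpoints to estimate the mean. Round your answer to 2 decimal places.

124.67

Midpoints: 114, 118, 122, 126, 130, 134
Σfm = 12×114 + 16×118 + 25×122 + 30×126 + 21×130 + 16×134 = 14960
n = Σf = 120
Mean = 14960 / 120 = 124.6667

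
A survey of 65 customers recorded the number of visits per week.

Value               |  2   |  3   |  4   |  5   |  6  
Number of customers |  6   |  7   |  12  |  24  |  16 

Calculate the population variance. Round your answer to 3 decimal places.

1.507

Values: 2, 3, 4, 5, 6
n = 65, Σfx = 297, mean = 4.5692
Σfx² = 1455
Σf(x − x̄)² = Σfx² − (Σfx)²/n = 1455 − 297²/65 = 97.9385
Population variance = 97.9385 / 65 = 1.5067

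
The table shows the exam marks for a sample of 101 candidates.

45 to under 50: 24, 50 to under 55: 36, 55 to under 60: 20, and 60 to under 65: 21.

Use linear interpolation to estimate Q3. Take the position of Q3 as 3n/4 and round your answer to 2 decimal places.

Cumulative frequencies: 24, 60, 80, 101
n = 101; position = 3n/4 = 75.75.
This falls in the class 55 to under 60: L = 55, F = 60, f = 20, h = 5.
Upper quartile ≈ 55 + ((75.75 − 60) / 20) × 5 = 58.9375

58.94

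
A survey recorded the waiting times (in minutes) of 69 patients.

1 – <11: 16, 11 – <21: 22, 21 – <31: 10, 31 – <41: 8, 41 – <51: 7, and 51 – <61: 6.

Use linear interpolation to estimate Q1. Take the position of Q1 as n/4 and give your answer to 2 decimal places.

11.57

Cumulative frequencies: 16, 38, 48, 56, 63, 69
n = 69; position = n/4 = 17.25.
This falls in the class 11 – <21: L = 11, F = 16, f = 22, h = 10.
Lower quartile ≈ 11 + ((17.25 − 16) / 22) × 10 = 11.5682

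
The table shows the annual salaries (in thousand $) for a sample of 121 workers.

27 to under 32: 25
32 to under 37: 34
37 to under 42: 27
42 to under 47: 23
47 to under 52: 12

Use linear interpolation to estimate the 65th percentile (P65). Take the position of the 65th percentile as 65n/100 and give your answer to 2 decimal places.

Cumulative frequencies: 25, 59, 86, 109, 121
n = 121; position = 65n/100 = 78.65.
This falls in the class 37 to under 42: L = 37, F = 59, f = 27, h = 5.
65th percentile ≈ 37 + ((78.65 − 59) / 27) × 5 = 40.6389

40.64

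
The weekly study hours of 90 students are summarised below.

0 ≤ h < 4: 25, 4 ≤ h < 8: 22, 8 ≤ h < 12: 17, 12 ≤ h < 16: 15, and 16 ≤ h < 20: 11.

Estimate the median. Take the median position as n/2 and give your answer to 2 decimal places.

7.64

Cumulative frequencies: 25, 47, 64, 79, 90
n = 90; position = n/2 = 45.
This falls in the class 4 ≤ h < 8: L = 4, F = 25, f = 22, h = 4.
Median ≈ 4 + ((45 − 25) / 22) × 4 = 7.6364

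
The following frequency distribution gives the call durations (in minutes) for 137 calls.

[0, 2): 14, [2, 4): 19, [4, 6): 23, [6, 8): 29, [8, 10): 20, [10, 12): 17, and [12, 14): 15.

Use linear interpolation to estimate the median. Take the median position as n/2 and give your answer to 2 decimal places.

6.86

Cumulative frequencies: 14, 33, 56, 85, 105, 122, 137
n = 137; position = n/2 = 68.5.
This falls in the class [6, 8): L = 6, F = 56, f = 29, h = 2.
Median ≈ 6 + ((68.5 − 56) / 29) × 2 = 6.8621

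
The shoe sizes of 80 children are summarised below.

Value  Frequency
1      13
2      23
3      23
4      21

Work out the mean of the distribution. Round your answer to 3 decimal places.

Values: 1, 2, 3, 4
Σfx = 13×1 + 23×2 + 23×3 + 21×4 = 212
n = Σf = 80
Mean = 212 / 80 = 2.6500

2.650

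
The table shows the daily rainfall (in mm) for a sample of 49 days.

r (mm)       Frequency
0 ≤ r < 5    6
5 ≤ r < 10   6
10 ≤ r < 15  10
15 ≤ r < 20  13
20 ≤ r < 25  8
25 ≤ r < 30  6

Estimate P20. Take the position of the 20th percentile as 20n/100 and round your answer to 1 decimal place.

Cumulative frequencies: 6, 12, 22, 35, 43, 49
n = 49; position = 20n/100 = 9.8.
This falls in the class 5 ≤ r < 10: L = 5, F = 6, f = 6, h = 5.
20th percentile ≈ 5 + ((9.8 − 6) / 6) × 5 = 8.1667

8.2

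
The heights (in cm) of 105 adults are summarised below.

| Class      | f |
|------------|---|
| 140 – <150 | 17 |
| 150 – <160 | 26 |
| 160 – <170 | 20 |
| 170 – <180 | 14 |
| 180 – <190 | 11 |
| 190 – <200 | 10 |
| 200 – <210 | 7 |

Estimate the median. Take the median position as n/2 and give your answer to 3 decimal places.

Cumulative frequencies: 17, 43, 63, 77, 88, 98, 105
n = 105; position = n/2 = 52.5.
This falls in the class 160 – <170: L = 160, F = 43, f = 20, h = 10.
Median ≈ 160 + ((52.5 − 43) / 20) × 10 = 164.7500

164.750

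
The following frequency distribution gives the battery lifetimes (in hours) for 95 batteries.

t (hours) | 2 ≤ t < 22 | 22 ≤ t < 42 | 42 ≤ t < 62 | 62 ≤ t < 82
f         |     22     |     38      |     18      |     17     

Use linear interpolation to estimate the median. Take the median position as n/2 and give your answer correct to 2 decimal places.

Cumulative frequencies: 22, 60, 78, 95
n = 95; position = n/2 = 47.5.
This falls in the class 22 ≤ t < 42: L = 22, F = 22, f = 38, h = 20.
Median ≈ 22 + ((47.5 − 22) / 38) × 20 = 35.4211

35.42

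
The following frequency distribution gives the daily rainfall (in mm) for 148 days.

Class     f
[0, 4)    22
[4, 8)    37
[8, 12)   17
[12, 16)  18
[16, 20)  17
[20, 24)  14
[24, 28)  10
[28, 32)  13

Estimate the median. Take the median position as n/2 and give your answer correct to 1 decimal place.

11.5

Cumulative frequencies: 22, 59, 76, 94, 111, 125, 135, 148
n = 148; position = n/2 = 74.
This falls in the class [8, 12): L = 8, F = 59, f = 17, h = 4.
Median ≈ 8 + ((74 − 59) / 17) × 4 = 11.5294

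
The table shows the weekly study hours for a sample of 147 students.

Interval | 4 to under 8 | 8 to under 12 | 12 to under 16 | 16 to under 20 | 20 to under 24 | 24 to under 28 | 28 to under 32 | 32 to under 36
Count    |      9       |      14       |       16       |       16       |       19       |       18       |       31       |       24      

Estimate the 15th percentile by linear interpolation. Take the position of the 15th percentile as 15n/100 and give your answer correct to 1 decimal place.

Cumulative frequencies: 9, 23, 39, 55, 74, 92, 123, 147
n = 147; position = 15n/100 = 22.05.
This falls in the class 8 to under 12: L = 8, F = 9, f = 14, h = 4.
15th percentile ≈ 8 + ((22.05 − 9) / 14) × 4 = 11.7286

11.7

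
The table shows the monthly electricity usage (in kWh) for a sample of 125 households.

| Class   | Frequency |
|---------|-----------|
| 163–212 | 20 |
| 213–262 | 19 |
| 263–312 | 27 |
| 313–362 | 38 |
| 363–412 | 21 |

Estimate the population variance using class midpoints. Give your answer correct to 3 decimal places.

Midpoints: 187.5, 237.5, 287.5, 337.5, 387.5
n = 125, Σfm = 36987.5, mean = 295.9000
Σfm² = 11488281.25
Σf(m − x̄)² = Σfm² − (Σfm)²/n = 11488281.25 − 36987.5²/125 = 543680.0000
Population variance = 543680.0000 / 125 = 4349.4400

4349.440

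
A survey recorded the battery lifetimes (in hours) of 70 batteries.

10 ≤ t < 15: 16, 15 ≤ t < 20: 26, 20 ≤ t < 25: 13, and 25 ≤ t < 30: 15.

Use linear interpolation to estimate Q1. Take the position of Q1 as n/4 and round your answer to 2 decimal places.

Cumulative frequencies: 16, 42, 55, 70
n = 70; position = n/4 = 17.5.
This falls in the class 15 ≤ t < 20: L = 15, F = 16, f = 26, h = 5.
Lower quartile ≈ 15 + ((17.5 − 16) / 26) × 5 = 15.2885

15.29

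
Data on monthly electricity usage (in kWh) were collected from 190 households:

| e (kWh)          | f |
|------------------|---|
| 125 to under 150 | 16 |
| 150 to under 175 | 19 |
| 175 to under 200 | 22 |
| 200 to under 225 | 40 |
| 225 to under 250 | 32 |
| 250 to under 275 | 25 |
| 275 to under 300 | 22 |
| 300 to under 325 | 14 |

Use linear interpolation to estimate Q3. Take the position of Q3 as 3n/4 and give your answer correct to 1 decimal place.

Cumulative frequencies: 16, 35, 57, 97, 129, 154, 176, 190
n = 190; position = 3n/4 = 142.5.
This falls in the class 250 to under 275: L = 250, F = 129, f = 25, h = 25.
Upper quartile ≈ 250 + ((142.5 − 129) / 25) × 25 = 263.5000

263.5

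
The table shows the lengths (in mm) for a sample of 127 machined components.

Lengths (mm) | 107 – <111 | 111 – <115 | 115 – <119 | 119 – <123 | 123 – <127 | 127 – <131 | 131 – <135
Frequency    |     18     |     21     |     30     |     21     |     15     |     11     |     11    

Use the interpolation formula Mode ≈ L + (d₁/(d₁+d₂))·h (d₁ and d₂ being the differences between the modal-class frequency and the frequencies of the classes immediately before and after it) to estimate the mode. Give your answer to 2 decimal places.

117.00

Modal class: 115 – <119 (highest frequency 30).
d₁ = 30 − 21 = 9, d₂ = 30 − 21 = 9
Mode ≈ 115 + (9/(9+9)) × 4 = 115 + 2.0000 = 117.0000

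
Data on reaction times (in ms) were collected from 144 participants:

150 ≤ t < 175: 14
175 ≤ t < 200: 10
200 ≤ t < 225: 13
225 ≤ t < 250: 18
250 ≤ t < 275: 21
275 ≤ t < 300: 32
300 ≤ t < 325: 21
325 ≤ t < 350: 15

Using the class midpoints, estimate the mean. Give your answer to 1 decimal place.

Midpoints: 162.5, 187.5, 212.5, 237.5, 262.5, 287.5, 312.5, 337.5
Σfm = 14×162.5 + 10×187.5 + 13×212.5 + 18×237.5 + 21×262.5 + 32×287.5 + 21×312.5 + 15×337.5 = 37525
n = Σf = 144
Mean = 37525 / 144 = 260.5903

260.6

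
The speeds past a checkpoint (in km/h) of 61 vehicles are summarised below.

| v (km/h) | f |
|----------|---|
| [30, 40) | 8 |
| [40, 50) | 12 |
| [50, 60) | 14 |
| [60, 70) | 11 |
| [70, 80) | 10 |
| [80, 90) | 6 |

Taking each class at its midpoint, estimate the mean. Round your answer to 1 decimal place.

Midpoints: 35, 45, 55, 65, 75, 85
Σfm = 8×35 + 12×45 + 14×55 + 11×65 + 10×75 + 6×85 = 3565
n = Σf = 61
Mean = 3565 / 61 = 58.4426

58.4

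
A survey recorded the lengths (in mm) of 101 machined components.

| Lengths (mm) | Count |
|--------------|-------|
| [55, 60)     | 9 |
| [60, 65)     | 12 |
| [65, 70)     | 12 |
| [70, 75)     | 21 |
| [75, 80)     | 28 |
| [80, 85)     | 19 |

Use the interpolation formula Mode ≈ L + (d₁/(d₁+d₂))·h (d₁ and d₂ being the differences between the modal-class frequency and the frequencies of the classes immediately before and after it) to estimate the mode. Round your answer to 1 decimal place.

Modal class: [75, 80) (highest frequency 28).
d₁ = 28 − 21 = 7, d₂ = 28 − 19 = 9
Mode ≈ 75 + (7/(7+9)) × 5 = 75 + 2.1875 = 77.1875

77.2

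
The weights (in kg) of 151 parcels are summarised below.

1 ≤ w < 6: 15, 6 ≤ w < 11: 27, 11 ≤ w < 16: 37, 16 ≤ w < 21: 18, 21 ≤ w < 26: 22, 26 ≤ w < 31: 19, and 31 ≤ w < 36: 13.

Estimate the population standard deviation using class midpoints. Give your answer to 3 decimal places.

Midpoints: 3.5, 8.5, 13.5, 18.5, 23.5, 28.5, 33.5
n = 151, Σfm = 2608.5, mean = 17.2748
Σfm² = 57209.75
Σf(m − x̄)² = Σfm² − (Σfm)²/n = 57209.75 − 2608.5²/151 = 12148.3444
Population variance = 12148.3444 / 151 = 80.4526
Standard deviation = √80.4526 = 8.9695

8.970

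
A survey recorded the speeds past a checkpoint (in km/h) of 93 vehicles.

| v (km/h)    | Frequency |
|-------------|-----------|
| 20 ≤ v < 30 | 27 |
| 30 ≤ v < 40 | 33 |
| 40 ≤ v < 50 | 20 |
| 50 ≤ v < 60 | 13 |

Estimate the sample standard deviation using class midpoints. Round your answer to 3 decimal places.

10.168

Midpoints: 25, 35, 45, 55
n = 93, Σfm = 3445, mean = 37.0430
Σfm² = 137125
Σf(m − x̄)² = Σfm² − (Σfm)²/n = 137125 − 3445²/93 = 9511.8280
Sample variance = 9511.8280 / 92 = 103.3894
Standard deviation = √103.3894 = 10.1681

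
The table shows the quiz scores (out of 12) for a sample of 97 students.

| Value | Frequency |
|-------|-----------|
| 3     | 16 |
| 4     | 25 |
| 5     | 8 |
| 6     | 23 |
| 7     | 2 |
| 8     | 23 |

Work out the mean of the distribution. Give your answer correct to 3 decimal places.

Values: 3, 4, 5, 6, 7, 8
Σfx = 16×3 + 25×4 + 8×5 + 23×6 + 2×7 + 23×8 = 524
n = Σf = 97
Mean = 524 / 97 = 5.4021

5.402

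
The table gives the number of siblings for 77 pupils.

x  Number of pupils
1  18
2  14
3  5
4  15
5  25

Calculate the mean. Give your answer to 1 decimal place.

3.2

Values: 1, 2, 3, 4, 5
Σfx = 18×1 + 14×2 + 5×3 + 15×4 + 25×5 = 246
n = Σf = 77
Mean = 246 / 77 = 3.1948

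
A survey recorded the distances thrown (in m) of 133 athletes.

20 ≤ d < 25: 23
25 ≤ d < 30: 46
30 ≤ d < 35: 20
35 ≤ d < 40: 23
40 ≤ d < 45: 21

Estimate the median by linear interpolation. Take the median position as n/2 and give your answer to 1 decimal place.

29.7

Cumulative frequencies: 23, 69, 89, 112, 133
n = 133; position = n/2 = 66.5.
This falls in the class 25 ≤ d < 30: L = 25, F = 23, f = 46, h = 5.
Median ≈ 25 + ((66.5 − 23) / 46) × 5 = 29.7283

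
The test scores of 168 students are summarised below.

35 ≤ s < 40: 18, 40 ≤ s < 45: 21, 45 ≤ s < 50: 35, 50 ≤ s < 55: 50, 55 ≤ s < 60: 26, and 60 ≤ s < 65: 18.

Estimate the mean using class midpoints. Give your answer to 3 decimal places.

50.446

Midpoints: 37.5, 42.5, 47.5, 52.5, 57.5, 62.5
Σfm = 18×37.5 + 21×42.5 + 35×47.5 + 50×52.5 + 26×57.5 + 18×62.5 = 8475
n = Σf = 168
Mean = 8475 / 168 = 50.4464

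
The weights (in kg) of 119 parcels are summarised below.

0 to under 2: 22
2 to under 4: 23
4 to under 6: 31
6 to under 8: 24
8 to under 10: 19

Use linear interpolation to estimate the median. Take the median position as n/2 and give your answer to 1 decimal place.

Cumulative frequencies: 22, 45, 76, 100, 119
n = 119; position = n/2 = 59.5.
This falls in the class 4 to under 6: L = 4, F = 45, f = 31, h = 2.
Median ≈ 4 + ((59.5 − 45) / 31) × 2 = 4.9355

4.9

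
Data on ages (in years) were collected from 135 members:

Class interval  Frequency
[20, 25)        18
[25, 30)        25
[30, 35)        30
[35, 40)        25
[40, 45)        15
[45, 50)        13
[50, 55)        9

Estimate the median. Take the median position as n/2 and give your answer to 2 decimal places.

34.08

Cumulative frequencies: 18, 43, 73, 98, 113, 126, 135
n = 135; position = n/2 = 67.5.
This falls in the class [30, 35): L = 30, F = 43, f = 30, h = 5.
Median ≈ 30 + ((67.5 − 43) / 30) × 5 = 34.0833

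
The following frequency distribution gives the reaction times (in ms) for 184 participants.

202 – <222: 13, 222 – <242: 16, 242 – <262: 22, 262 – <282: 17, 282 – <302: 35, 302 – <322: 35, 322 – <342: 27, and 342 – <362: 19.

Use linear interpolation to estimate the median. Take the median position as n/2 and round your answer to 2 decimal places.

Cumulative frequencies: 13, 29, 51, 68, 103, 138, 165, 184
n = 184; position = n/2 = 92.
This falls in the class 282 – <302: L = 282, F = 68, f = 35, h = 20.
Median ≈ 282 + ((92 − 68) / 35) × 20 = 295.7143

295.71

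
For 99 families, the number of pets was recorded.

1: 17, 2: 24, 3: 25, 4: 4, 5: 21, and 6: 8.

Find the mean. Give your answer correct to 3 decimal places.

Values: 1, 2, 3, 4, 5, 6
Σfx = 17×1 + 24×2 + 25×3 + 4×4 + 21×5 + 8×6 = 309
n = Σf = 99
Mean = 309 / 99 = 3.1212

3.121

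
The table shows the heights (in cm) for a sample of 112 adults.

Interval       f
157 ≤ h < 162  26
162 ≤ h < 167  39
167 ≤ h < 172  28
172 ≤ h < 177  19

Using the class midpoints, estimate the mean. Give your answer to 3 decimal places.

166.286

Midpoints: 159.5, 164.5, 169.5, 174.5
Σfm = 26×159.5 + 39×164.5 + 28×169.5 + 19×174.5 = 18624
n = Σf = 112
Mean = 18624 / 112 = 166.2857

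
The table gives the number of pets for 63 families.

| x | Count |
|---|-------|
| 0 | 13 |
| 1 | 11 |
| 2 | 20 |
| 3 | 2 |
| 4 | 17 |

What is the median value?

2

Cumulative frequencies: 13, 24, 44, 46, 63
n = 63, so the median is the value in position (n+1)/2 = 32.
Position 32 falls at value 2.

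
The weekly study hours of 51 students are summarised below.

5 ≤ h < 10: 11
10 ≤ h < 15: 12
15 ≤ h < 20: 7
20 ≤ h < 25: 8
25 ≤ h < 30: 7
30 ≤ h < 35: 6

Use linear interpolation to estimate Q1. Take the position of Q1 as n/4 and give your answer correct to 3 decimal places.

Cumulative frequencies: 11, 23, 30, 38, 45, 51
n = 51; position = n/4 = 12.75.
This falls in the class 10 ≤ h < 15: L = 10, F = 11, f = 12, h = 5.
Lower quartile ≈ 10 + ((12.75 − 11) / 12) × 5 = 10.7292

10.729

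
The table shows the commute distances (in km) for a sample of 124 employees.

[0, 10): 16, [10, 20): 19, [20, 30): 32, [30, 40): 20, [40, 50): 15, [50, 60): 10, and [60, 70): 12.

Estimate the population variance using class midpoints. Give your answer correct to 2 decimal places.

320.31

Midpoints: 5, 15, 25, 35, 45, 55, 65
n = 124, Σfm = 3870, mean = 31.2097
Σfm² = 160500
Σf(m − x̄)² = Σfm² − (Σfm)²/n = 160500 − 3870²/124 = 39718.5484
Population variance = 39718.5484 / 124 = 320.3109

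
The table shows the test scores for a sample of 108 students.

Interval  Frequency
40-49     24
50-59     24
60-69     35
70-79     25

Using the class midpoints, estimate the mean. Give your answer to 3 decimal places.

60.148

Midpoints: 44.5, 54.5, 64.5, 74.5
Σfm = 24×44.5 + 24×54.5 + 35×64.5 + 25×74.5 = 6496
n = Σf = 108
Mean = 6496 / 108 = 60.1481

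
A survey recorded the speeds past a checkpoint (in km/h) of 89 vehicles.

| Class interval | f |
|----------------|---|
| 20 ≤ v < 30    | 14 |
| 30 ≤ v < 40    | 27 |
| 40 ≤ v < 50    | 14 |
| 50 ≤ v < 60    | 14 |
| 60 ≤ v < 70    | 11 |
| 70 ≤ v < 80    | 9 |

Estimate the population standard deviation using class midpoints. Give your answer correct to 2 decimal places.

Midpoints: 25, 35, 45, 55, 65, 75
n = 89, Σfm = 4085, mean = 45.8989
Σfm² = 209625
Σf(m − x̄)² = Σfm² − (Σfm)²/n = 209625 − 4085²/89 = 22128.0899
Population variance = 22128.0899 / 89 = 248.6302
Standard deviation = √248.6302 = 15.7680

15.77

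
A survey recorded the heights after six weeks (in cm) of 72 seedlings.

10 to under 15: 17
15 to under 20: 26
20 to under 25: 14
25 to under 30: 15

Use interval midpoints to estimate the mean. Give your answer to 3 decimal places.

Midpoints: 12.5, 17.5, 22.5, 27.5
Σfm = 17×12.5 + 26×17.5 + 14×22.5 + 15×27.5 = 1395
n = Σf = 72
Mean = 1395 / 72 = 19.3750

19.375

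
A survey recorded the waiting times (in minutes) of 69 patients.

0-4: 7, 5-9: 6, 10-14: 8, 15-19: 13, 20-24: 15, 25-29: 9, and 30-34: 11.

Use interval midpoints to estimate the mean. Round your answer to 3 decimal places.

Midpoints: 2, 7, 12, 17, 22, 27, 32
Σfm = 7×2 + 6×7 + 8×12 + 13×17 + 15×22 + 9×27 + 11×32 = 1298
n = Σf = 69
Mean = 1298 / 69 = 18.8116

18.812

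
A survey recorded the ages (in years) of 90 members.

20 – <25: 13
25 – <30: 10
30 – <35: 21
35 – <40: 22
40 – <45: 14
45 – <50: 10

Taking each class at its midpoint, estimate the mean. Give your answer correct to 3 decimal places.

Midpoints: 22.5, 27.5, 32.5, 37.5, 42.5, 47.5
Σfm = 13×22.5 + 10×27.5 + 21×32.5 + 22×37.5 + 14×42.5 + 10×47.5 = 3145
n = Σf = 90
Mean = 3145 / 90 = 34.9444

34.944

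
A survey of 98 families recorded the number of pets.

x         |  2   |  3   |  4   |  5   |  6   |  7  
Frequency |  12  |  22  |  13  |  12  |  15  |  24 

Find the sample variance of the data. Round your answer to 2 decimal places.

3.20

Values: 2, 3, 4, 5, 6, 7
n = 98, Σfx = 460, mean = 4.6939
Σfx² = 2470
Σf(x − x̄)² = Σfx² − (Σfx)²/n = 2470 − 460²/98 = 310.8163
Sample variance = 310.8163 / 97 = 3.2043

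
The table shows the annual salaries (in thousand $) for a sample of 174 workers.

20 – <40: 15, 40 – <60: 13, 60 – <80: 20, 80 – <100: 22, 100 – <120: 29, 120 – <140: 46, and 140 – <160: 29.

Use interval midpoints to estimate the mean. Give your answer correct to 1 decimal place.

103.4

Midpoints: 30, 50, 70, 90, 110, 130, 150
Σfm = 15×30 + 13×50 + 20×70 + 22×90 + 29×110 + 46×130 + 29×150 = 18000
n = Σf = 174
Mean = 18000 / 174 = 103.4483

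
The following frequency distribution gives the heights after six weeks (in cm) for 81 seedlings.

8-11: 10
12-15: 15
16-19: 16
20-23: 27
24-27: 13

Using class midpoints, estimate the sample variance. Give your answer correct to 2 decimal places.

26.00

Midpoints: 9.5, 13.5, 17.5, 21.5, 25.5
n = 81, Σfm = 1489.5, mean = 18.3889
Σfm² = 29470.25
Σf(m − x̄)² = Σfm² − (Σfm)²/n = 29470.25 − 1489.5²/81 = 2080.0000
Sample variance = 2080.0000 / 80 = 26.0000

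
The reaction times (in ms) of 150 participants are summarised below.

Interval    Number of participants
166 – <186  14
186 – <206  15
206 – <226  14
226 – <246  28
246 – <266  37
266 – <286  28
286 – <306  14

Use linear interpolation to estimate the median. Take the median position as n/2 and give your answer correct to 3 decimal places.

248.162

Cumulative frequencies: 14, 29, 43, 71, 108, 136, 150
n = 150; position = n/2 = 75.
This falls in the class 246 – <266: L = 246, F = 71, f = 37, h = 20.
Median ≈ 246 + ((75 − 71) / 37) × 20 = 248.1622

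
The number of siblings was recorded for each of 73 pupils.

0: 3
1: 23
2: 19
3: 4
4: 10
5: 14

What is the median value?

Cumulative frequencies: 3, 26, 45, 49, 59, 73
n = 73, so the median is the value in position (n+1)/2 = 37.
Position 37 falls at value 2.

2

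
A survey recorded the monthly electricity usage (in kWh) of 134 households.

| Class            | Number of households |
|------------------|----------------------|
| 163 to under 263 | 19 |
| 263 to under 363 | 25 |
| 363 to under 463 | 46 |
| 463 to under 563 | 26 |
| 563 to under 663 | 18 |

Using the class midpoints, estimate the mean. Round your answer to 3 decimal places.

Midpoints: 213, 313, 413, 513, 613
Σfm = 19×213 + 25×313 + 46×413 + 26×513 + 18×613 = 55242
n = Σf = 134
Mean = 55242 / 134 = 412.2537

412.254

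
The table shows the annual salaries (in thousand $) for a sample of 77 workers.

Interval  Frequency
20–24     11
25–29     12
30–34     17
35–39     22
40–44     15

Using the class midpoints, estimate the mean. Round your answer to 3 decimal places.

Midpoints: 22, 27, 32, 37, 42
Σfm = 11×22 + 12×27 + 17×32 + 22×37 + 15×42 = 2554
n = Σf = 77
Mean = 2554 / 77 = 33.1688

33.169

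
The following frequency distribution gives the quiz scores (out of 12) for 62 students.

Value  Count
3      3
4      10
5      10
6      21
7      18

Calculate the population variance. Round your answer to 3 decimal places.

1.418

Values: 3, 4, 5, 6, 7
n = 62, Σfx = 351, mean = 5.6613
Σfx² = 2075
Σf(x − x̄)² = Σfx² − (Σfx)²/n = 2075 − 351²/62 = 87.8871
Population variance = 87.8871 / 62 = 1.4175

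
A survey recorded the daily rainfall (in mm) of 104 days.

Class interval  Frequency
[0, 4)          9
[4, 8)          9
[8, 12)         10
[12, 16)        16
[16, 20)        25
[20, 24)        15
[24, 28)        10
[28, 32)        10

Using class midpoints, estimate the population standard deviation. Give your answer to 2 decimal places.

Midpoints: 2, 6, 10, 14, 18, 22, 26, 30
n = 104, Σfm = 1736, mean = 16.6923
Σfm² = 35616
Σf(m − x̄)² = Σfm² − (Σfm)²/n = 35616 − 1736²/104 = 6638.1538
Population variance = 6638.1538 / 104 = 63.8284
Standard deviation = √63.8284 = 7.9893

7.99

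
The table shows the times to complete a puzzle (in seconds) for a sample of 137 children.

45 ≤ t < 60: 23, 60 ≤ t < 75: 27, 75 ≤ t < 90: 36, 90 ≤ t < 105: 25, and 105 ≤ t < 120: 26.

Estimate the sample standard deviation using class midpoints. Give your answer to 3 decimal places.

20.251

Midpoints: 52.5, 67.5, 82.5, 97.5, 112.5
n = 137, Σfm = 11362.5, mean = 82.9380
Σfm² = 998156.25
Σf(m − x̄)² = Σfm² − (Σfm)²/n = 998156.25 − 11362.5²/137 = 55773.7226
Sample variance = 55773.7226 / 136 = 410.1009
Standard deviation = √410.1009 = 20.2509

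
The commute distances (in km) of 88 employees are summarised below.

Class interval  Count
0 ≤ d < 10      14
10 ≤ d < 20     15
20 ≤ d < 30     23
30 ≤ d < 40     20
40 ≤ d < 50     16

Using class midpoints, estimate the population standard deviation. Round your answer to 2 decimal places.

Midpoints: 5, 15, 25, 35, 45
n = 88, Σfm = 2290, mean = 26.0227
Σfm² = 75000
Σf(m − x̄)² = Σfm² − (Σfm)²/n = 75000 − 2290²/88 = 15407.9545
Population variance = 15407.9545 / 88 = 175.0904
Standard deviation = √175.0904 = 13.2322

13.23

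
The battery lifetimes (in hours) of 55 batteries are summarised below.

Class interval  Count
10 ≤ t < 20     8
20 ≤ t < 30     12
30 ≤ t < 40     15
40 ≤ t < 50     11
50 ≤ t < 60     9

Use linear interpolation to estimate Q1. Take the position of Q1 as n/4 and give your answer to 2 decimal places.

Cumulative frequencies: 8, 20, 35, 46, 55
n = 55; position = n/4 = 13.75.
This falls in the class 20 ≤ t < 30: L = 20, F = 8, f = 12, h = 10.
Lower quartile ≈ 20 + ((13.75 − 8) / 12) × 10 = 24.7917

24.79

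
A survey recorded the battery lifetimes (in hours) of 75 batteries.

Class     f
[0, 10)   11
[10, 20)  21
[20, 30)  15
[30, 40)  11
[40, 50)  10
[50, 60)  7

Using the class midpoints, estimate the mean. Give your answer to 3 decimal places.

Midpoints: 5, 15, 25, 35, 45, 55
Σfm = 11×5 + 21×15 + 15×25 + 11×35 + 10×45 + 7×55 = 1965
n = Σf = 75
Mean = 1965 / 75 = 26.2000

26.200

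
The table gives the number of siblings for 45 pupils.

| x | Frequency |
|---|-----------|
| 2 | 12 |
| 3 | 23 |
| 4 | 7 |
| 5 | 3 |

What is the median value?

Cumulative frequencies: 12, 35, 42, 45
n = 45, so the median is the value in position (n+1)/2 = 23.
Position 23 falls at value 3.

3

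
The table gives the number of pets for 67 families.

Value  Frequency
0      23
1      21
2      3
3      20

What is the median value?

Cumulative frequencies: 23, 44, 47, 67
n = 67, so the median is the value in position (n+1)/2 = 34.
Position 34 falls at value 1.

1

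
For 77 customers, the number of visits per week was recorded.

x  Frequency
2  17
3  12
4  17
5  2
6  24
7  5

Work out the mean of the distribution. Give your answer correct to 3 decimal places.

4.247

Values: 2, 3, 4, 5, 6, 7
Σfx = 17×2 + 12×3 + 17×4 + 2×5 + 24×6 + 5×7 = 327
n = Σf = 77
Mean = 327 / 77 = 4.2468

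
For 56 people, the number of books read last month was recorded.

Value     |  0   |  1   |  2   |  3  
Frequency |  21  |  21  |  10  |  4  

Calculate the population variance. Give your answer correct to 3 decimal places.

0.836

Values: 0, 1, 2, 3
n = 56, Σfx = 53, mean = 0.9464
Σfx² = 97
Σf(x − x̄)² = Σfx² − (Σfx)²/n = 97 − 53²/56 = 46.8393
Population variance = 46.8393 / 56 = 0.8364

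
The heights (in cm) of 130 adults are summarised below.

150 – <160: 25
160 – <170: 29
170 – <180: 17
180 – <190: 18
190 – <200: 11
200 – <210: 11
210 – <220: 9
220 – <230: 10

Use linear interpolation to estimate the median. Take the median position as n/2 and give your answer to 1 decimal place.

176.5

Cumulative frequencies: 25, 54, 71, 89, 100, 111, 120, 130
n = 130; position = n/2 = 65.
This falls in the class 170 – <180: L = 170, F = 54, f = 17, h = 10.
Median ≈ 170 + ((65 − 54) / 17) × 10 = 176.4706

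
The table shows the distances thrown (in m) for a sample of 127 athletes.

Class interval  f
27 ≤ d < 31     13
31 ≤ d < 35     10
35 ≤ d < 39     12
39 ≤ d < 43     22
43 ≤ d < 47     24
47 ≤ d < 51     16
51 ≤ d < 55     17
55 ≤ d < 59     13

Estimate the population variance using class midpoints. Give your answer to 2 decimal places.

Midpoints: 29, 33, 37, 41, 45, 49, 53, 57
n = 127, Σfm = 5559, mean = 43.7717
Σfm² = 252239
Σf(m − x̄)² = Σfm² − (Σfm)²/n = 252239 − 5559²/127 = 8912.3780
Population variance = 8912.3780 / 127 = 70.1762

70.18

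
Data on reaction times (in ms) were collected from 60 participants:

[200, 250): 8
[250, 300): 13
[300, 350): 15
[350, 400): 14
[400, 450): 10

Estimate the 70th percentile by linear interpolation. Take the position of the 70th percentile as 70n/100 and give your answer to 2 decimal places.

Cumulative frequencies: 8, 21, 36, 50, 60
n = 60; position = 70n/100 = 42.
This falls in the class [350, 400): L = 350, F = 36, f = 14, h = 50.
70th percentile ≈ 350 + ((42 − 36) / 14) × 50 = 371.4286

371.43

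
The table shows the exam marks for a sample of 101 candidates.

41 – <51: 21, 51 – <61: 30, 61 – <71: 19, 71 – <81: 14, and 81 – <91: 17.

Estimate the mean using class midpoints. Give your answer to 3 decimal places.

63.624

Midpoints: 46, 56, 66, 76, 86
Σfm = 21×46 + 30×56 + 19×66 + 14×76 + 17×86 = 6426
n = Σf = 101
Mean = 6426 / 101 = 63.6238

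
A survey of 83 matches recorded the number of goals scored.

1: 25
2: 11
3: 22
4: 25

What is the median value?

3

Cumulative frequencies: 25, 36, 58, 83
n = 83, so the median is the value in position (n+1)/2 = 42.
Position 42 falls at value 3.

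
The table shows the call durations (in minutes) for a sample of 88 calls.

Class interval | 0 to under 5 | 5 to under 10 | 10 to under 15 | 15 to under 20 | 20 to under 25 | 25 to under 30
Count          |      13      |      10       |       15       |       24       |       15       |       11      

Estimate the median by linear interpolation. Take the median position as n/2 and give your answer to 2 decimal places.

Cumulative frequencies: 13, 23, 38, 62, 77, 88
n = 88; position = n/2 = 44.
This falls in the class 15 to under 20: L = 15, F = 38, f = 24, h = 5.
Median ≈ 15 + ((44 − 38) / 24) × 5 = 16.2500

16.25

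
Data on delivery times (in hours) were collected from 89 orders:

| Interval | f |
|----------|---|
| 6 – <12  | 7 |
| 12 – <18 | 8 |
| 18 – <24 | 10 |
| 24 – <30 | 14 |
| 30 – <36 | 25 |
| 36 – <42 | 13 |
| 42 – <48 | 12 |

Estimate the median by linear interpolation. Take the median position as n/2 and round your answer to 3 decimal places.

31.320

Cumulative frequencies: 7, 15, 25, 39, 64, 77, 89
n = 89; position = n/2 = 44.5.
This falls in the class 30 – <36: L = 30, F = 39, f = 25, h = 6.
Median ≈ 30 + ((44.5 − 39) / 25) × 6 = 31.3200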